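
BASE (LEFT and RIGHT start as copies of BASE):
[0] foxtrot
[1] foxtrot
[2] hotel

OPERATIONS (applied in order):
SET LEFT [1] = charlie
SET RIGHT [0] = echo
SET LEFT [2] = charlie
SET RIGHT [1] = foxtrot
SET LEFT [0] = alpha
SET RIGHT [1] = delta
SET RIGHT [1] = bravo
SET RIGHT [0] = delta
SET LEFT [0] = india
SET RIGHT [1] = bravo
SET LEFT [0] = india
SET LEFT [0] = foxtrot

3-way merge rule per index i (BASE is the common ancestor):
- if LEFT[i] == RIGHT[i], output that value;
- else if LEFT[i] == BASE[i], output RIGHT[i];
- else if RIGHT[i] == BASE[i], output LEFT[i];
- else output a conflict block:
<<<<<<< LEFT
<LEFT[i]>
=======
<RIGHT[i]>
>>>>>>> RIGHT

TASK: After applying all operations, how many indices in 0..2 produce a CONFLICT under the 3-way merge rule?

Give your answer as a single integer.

Answer: 1

Derivation:
Final LEFT:  [foxtrot, charlie, charlie]
Final RIGHT: [delta, bravo, hotel]
i=0: L=foxtrot=BASE, R=delta -> take RIGHT -> delta
i=1: BASE=foxtrot L=charlie R=bravo all differ -> CONFLICT
i=2: L=charlie, R=hotel=BASE -> take LEFT -> charlie
Conflict count: 1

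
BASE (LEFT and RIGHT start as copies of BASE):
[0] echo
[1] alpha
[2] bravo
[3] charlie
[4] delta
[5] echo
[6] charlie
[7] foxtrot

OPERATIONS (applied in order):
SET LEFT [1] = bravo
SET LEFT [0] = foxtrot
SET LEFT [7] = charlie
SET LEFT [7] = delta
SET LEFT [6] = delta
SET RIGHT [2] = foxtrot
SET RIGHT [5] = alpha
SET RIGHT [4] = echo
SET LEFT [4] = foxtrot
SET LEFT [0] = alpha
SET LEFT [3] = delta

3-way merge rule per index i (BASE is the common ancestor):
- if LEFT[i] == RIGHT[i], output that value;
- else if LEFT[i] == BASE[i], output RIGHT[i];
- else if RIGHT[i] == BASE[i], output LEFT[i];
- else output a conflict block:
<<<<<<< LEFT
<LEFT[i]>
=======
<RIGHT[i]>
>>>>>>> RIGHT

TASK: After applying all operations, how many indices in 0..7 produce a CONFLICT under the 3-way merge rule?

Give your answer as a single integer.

Answer: 1

Derivation:
Final LEFT:  [alpha, bravo, bravo, delta, foxtrot, echo, delta, delta]
Final RIGHT: [echo, alpha, foxtrot, charlie, echo, alpha, charlie, foxtrot]
i=0: L=alpha, R=echo=BASE -> take LEFT -> alpha
i=1: L=bravo, R=alpha=BASE -> take LEFT -> bravo
i=2: L=bravo=BASE, R=foxtrot -> take RIGHT -> foxtrot
i=3: L=delta, R=charlie=BASE -> take LEFT -> delta
i=4: BASE=delta L=foxtrot R=echo all differ -> CONFLICT
i=5: L=echo=BASE, R=alpha -> take RIGHT -> alpha
i=6: L=delta, R=charlie=BASE -> take LEFT -> delta
i=7: L=delta, R=foxtrot=BASE -> take LEFT -> delta
Conflict count: 1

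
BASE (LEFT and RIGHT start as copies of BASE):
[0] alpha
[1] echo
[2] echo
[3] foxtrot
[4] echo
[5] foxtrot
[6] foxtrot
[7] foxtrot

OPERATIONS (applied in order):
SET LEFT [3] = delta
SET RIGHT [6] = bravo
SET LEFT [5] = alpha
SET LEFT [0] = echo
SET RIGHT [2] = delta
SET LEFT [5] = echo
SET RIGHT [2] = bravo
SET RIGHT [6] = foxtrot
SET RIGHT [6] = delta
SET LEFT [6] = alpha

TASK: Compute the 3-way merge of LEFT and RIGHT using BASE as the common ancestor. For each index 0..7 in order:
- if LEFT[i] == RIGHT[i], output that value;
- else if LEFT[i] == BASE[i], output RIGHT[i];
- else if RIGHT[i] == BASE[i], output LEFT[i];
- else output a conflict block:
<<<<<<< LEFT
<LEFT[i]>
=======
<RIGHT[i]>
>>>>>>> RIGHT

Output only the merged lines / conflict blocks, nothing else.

Final LEFT:  [echo, echo, echo, delta, echo, echo, alpha, foxtrot]
Final RIGHT: [alpha, echo, bravo, foxtrot, echo, foxtrot, delta, foxtrot]
i=0: L=echo, R=alpha=BASE -> take LEFT -> echo
i=1: L=echo R=echo -> agree -> echo
i=2: L=echo=BASE, R=bravo -> take RIGHT -> bravo
i=3: L=delta, R=foxtrot=BASE -> take LEFT -> delta
i=4: L=echo R=echo -> agree -> echo
i=5: L=echo, R=foxtrot=BASE -> take LEFT -> echo
i=6: BASE=foxtrot L=alpha R=delta all differ -> CONFLICT
i=7: L=foxtrot R=foxtrot -> agree -> foxtrot

Answer: echo
echo
bravo
delta
echo
echo
<<<<<<< LEFT
alpha
=======
delta
>>>>>>> RIGHT
foxtrot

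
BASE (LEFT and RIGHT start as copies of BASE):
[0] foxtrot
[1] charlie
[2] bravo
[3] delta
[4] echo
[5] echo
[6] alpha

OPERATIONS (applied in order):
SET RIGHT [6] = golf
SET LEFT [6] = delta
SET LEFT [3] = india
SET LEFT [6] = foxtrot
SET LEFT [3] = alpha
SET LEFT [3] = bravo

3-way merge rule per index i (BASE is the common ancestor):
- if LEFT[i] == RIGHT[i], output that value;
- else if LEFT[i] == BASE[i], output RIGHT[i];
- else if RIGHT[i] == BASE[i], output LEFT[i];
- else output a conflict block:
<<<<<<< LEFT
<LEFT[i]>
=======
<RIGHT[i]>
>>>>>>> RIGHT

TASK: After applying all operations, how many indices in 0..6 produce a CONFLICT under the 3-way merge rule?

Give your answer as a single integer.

Final LEFT:  [foxtrot, charlie, bravo, bravo, echo, echo, foxtrot]
Final RIGHT: [foxtrot, charlie, bravo, delta, echo, echo, golf]
i=0: L=foxtrot R=foxtrot -> agree -> foxtrot
i=1: L=charlie R=charlie -> agree -> charlie
i=2: L=bravo R=bravo -> agree -> bravo
i=3: L=bravo, R=delta=BASE -> take LEFT -> bravo
i=4: L=echo R=echo -> agree -> echo
i=5: L=echo R=echo -> agree -> echo
i=6: BASE=alpha L=foxtrot R=golf all differ -> CONFLICT
Conflict count: 1

Answer: 1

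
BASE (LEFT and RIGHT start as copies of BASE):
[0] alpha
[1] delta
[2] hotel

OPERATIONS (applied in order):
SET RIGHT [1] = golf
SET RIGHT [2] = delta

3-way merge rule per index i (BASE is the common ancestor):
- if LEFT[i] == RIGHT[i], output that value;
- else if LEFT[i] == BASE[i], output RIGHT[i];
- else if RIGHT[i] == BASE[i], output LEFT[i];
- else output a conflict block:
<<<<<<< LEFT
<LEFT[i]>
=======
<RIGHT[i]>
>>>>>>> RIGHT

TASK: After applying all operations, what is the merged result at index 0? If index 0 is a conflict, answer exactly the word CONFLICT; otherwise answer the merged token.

Answer: alpha

Derivation:
Final LEFT:  [alpha, delta, hotel]
Final RIGHT: [alpha, golf, delta]
i=0: L=alpha R=alpha -> agree -> alpha
i=1: L=delta=BASE, R=golf -> take RIGHT -> golf
i=2: L=hotel=BASE, R=delta -> take RIGHT -> delta
Index 0 -> alpha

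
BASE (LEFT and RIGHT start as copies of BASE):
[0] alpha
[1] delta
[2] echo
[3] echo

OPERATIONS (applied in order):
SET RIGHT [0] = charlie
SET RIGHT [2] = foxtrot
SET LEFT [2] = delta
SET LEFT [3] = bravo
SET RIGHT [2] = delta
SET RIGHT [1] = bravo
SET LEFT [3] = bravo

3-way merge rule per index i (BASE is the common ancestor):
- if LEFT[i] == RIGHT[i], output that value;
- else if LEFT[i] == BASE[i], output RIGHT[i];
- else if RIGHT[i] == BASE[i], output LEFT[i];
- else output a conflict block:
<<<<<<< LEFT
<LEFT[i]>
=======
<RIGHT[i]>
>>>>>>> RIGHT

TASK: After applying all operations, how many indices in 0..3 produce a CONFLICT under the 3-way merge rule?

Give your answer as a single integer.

Answer: 0

Derivation:
Final LEFT:  [alpha, delta, delta, bravo]
Final RIGHT: [charlie, bravo, delta, echo]
i=0: L=alpha=BASE, R=charlie -> take RIGHT -> charlie
i=1: L=delta=BASE, R=bravo -> take RIGHT -> bravo
i=2: L=delta R=delta -> agree -> delta
i=3: L=bravo, R=echo=BASE -> take LEFT -> bravo
Conflict count: 0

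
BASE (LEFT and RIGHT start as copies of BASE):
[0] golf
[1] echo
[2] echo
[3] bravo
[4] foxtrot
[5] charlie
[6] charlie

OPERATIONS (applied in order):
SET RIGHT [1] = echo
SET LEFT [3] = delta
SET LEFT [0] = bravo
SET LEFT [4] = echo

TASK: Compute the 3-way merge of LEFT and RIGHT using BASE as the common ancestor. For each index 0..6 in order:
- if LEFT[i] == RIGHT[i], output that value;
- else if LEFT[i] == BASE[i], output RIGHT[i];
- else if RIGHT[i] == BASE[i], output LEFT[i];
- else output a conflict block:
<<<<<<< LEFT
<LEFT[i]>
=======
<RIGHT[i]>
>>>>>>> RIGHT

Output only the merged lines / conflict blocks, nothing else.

Answer: bravo
echo
echo
delta
echo
charlie
charlie

Derivation:
Final LEFT:  [bravo, echo, echo, delta, echo, charlie, charlie]
Final RIGHT: [golf, echo, echo, bravo, foxtrot, charlie, charlie]
i=0: L=bravo, R=golf=BASE -> take LEFT -> bravo
i=1: L=echo R=echo -> agree -> echo
i=2: L=echo R=echo -> agree -> echo
i=3: L=delta, R=bravo=BASE -> take LEFT -> delta
i=4: L=echo, R=foxtrot=BASE -> take LEFT -> echo
i=5: L=charlie R=charlie -> agree -> charlie
i=6: L=charlie R=charlie -> agree -> charlie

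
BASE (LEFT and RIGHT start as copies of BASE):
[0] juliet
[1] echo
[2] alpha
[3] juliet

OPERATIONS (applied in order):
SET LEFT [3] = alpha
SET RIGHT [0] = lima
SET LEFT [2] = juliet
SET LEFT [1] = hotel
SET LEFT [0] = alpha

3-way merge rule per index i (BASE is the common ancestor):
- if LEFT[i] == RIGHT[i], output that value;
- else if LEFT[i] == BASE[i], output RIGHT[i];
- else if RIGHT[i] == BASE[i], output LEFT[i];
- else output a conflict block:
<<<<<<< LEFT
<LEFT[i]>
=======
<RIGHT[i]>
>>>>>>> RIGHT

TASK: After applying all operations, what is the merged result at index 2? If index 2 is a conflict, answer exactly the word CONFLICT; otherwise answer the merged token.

Final LEFT:  [alpha, hotel, juliet, alpha]
Final RIGHT: [lima, echo, alpha, juliet]
i=0: BASE=juliet L=alpha R=lima all differ -> CONFLICT
i=1: L=hotel, R=echo=BASE -> take LEFT -> hotel
i=2: L=juliet, R=alpha=BASE -> take LEFT -> juliet
i=3: L=alpha, R=juliet=BASE -> take LEFT -> alpha
Index 2 -> juliet

Answer: juliet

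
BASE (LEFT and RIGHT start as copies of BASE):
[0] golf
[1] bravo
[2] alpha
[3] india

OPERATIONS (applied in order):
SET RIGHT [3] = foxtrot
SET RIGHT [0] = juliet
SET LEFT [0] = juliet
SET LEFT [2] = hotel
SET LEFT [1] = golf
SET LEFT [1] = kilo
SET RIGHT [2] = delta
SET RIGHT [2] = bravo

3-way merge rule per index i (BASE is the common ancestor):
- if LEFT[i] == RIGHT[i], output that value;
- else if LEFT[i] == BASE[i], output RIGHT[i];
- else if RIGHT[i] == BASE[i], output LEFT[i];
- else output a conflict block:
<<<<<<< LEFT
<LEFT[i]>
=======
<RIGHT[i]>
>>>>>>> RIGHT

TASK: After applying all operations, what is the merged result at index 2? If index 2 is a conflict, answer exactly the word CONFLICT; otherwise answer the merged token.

Answer: CONFLICT

Derivation:
Final LEFT:  [juliet, kilo, hotel, india]
Final RIGHT: [juliet, bravo, bravo, foxtrot]
i=0: L=juliet R=juliet -> agree -> juliet
i=1: L=kilo, R=bravo=BASE -> take LEFT -> kilo
i=2: BASE=alpha L=hotel R=bravo all differ -> CONFLICT
i=3: L=india=BASE, R=foxtrot -> take RIGHT -> foxtrot
Index 2 -> CONFLICT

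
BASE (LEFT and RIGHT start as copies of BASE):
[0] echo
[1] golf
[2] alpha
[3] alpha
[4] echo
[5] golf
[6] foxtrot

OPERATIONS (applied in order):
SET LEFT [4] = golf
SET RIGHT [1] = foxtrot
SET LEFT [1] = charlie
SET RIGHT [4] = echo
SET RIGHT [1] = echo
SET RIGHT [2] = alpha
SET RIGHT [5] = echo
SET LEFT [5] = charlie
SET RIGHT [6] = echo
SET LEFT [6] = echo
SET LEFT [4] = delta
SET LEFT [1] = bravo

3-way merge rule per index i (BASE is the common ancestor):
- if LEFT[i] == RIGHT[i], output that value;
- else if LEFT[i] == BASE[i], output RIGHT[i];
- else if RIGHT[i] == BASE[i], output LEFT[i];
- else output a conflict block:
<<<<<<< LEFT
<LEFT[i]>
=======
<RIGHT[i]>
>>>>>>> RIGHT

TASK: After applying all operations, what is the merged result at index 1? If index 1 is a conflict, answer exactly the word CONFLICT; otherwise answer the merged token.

Answer: CONFLICT

Derivation:
Final LEFT:  [echo, bravo, alpha, alpha, delta, charlie, echo]
Final RIGHT: [echo, echo, alpha, alpha, echo, echo, echo]
i=0: L=echo R=echo -> agree -> echo
i=1: BASE=golf L=bravo R=echo all differ -> CONFLICT
i=2: L=alpha R=alpha -> agree -> alpha
i=3: L=alpha R=alpha -> agree -> alpha
i=4: L=delta, R=echo=BASE -> take LEFT -> delta
i=5: BASE=golf L=charlie R=echo all differ -> CONFLICT
i=6: L=echo R=echo -> agree -> echo
Index 1 -> CONFLICT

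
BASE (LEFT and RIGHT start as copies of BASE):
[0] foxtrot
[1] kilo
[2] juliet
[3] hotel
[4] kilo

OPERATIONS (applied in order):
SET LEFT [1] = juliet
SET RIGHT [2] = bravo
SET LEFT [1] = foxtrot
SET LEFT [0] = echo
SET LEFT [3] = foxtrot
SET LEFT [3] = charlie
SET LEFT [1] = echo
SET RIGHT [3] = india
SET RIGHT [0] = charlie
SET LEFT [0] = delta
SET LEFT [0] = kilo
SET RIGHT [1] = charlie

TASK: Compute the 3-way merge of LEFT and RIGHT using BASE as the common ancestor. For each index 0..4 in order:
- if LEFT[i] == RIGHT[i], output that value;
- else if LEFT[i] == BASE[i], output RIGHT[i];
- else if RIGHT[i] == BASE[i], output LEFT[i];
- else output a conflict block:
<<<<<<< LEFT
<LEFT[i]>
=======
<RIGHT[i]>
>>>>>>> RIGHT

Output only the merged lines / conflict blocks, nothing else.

Answer: <<<<<<< LEFT
kilo
=======
charlie
>>>>>>> RIGHT
<<<<<<< LEFT
echo
=======
charlie
>>>>>>> RIGHT
bravo
<<<<<<< LEFT
charlie
=======
india
>>>>>>> RIGHT
kilo

Derivation:
Final LEFT:  [kilo, echo, juliet, charlie, kilo]
Final RIGHT: [charlie, charlie, bravo, india, kilo]
i=0: BASE=foxtrot L=kilo R=charlie all differ -> CONFLICT
i=1: BASE=kilo L=echo R=charlie all differ -> CONFLICT
i=2: L=juliet=BASE, R=bravo -> take RIGHT -> bravo
i=3: BASE=hotel L=charlie R=india all differ -> CONFLICT
i=4: L=kilo R=kilo -> agree -> kilo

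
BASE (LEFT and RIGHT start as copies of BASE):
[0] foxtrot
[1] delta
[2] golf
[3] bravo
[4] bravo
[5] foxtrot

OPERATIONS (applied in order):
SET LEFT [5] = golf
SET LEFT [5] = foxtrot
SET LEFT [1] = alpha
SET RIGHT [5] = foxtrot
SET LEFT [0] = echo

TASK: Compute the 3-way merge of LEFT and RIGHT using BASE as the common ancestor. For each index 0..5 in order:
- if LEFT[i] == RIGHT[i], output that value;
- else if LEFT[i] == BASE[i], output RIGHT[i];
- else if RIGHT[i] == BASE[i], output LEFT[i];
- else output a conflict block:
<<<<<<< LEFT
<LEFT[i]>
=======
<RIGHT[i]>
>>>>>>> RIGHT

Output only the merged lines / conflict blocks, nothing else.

Final LEFT:  [echo, alpha, golf, bravo, bravo, foxtrot]
Final RIGHT: [foxtrot, delta, golf, bravo, bravo, foxtrot]
i=0: L=echo, R=foxtrot=BASE -> take LEFT -> echo
i=1: L=alpha, R=delta=BASE -> take LEFT -> alpha
i=2: L=golf R=golf -> agree -> golf
i=3: L=bravo R=bravo -> agree -> bravo
i=4: L=bravo R=bravo -> agree -> bravo
i=5: L=foxtrot R=foxtrot -> agree -> foxtrot

Answer: echo
alpha
golf
bravo
bravo
foxtrot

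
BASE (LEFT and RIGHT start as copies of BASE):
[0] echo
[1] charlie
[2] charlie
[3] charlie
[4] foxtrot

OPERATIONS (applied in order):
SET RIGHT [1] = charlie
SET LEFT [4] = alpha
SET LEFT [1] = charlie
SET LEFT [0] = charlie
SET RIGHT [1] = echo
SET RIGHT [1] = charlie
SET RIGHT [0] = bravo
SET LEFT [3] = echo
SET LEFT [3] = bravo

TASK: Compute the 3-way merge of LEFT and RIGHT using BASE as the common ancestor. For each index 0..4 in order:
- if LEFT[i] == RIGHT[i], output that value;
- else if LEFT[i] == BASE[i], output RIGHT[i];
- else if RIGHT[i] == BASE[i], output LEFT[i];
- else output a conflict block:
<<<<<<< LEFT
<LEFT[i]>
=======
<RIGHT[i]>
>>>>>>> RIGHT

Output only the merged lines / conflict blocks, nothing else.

Answer: <<<<<<< LEFT
charlie
=======
bravo
>>>>>>> RIGHT
charlie
charlie
bravo
alpha

Derivation:
Final LEFT:  [charlie, charlie, charlie, bravo, alpha]
Final RIGHT: [bravo, charlie, charlie, charlie, foxtrot]
i=0: BASE=echo L=charlie R=bravo all differ -> CONFLICT
i=1: L=charlie R=charlie -> agree -> charlie
i=2: L=charlie R=charlie -> agree -> charlie
i=3: L=bravo, R=charlie=BASE -> take LEFT -> bravo
i=4: L=alpha, R=foxtrot=BASE -> take LEFT -> alpha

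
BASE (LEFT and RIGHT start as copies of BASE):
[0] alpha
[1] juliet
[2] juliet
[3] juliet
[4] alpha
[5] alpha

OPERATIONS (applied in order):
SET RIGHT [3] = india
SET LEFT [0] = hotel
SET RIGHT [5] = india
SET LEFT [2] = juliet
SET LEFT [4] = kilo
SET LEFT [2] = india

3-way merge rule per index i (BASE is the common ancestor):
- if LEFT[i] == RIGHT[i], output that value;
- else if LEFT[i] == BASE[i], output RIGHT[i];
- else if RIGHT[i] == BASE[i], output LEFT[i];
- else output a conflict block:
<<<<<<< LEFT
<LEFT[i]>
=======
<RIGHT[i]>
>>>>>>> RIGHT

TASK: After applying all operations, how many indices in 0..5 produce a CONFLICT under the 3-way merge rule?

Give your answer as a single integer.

Answer: 0

Derivation:
Final LEFT:  [hotel, juliet, india, juliet, kilo, alpha]
Final RIGHT: [alpha, juliet, juliet, india, alpha, india]
i=0: L=hotel, R=alpha=BASE -> take LEFT -> hotel
i=1: L=juliet R=juliet -> agree -> juliet
i=2: L=india, R=juliet=BASE -> take LEFT -> india
i=3: L=juliet=BASE, R=india -> take RIGHT -> india
i=4: L=kilo, R=alpha=BASE -> take LEFT -> kilo
i=5: L=alpha=BASE, R=india -> take RIGHT -> india
Conflict count: 0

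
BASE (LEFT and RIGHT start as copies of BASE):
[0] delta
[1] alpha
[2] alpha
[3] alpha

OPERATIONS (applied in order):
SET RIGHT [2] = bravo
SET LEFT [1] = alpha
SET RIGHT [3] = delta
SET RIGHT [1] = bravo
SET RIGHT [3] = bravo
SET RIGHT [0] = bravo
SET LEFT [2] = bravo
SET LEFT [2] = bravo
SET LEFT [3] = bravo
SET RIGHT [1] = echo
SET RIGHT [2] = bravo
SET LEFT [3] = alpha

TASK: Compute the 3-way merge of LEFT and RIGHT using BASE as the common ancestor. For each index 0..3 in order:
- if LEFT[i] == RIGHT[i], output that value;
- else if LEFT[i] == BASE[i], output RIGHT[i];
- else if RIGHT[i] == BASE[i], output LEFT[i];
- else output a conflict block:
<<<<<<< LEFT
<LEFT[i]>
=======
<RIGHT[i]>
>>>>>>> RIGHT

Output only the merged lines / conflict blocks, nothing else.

Answer: bravo
echo
bravo
bravo

Derivation:
Final LEFT:  [delta, alpha, bravo, alpha]
Final RIGHT: [bravo, echo, bravo, bravo]
i=0: L=delta=BASE, R=bravo -> take RIGHT -> bravo
i=1: L=alpha=BASE, R=echo -> take RIGHT -> echo
i=2: L=bravo R=bravo -> agree -> bravo
i=3: L=alpha=BASE, R=bravo -> take RIGHT -> bravo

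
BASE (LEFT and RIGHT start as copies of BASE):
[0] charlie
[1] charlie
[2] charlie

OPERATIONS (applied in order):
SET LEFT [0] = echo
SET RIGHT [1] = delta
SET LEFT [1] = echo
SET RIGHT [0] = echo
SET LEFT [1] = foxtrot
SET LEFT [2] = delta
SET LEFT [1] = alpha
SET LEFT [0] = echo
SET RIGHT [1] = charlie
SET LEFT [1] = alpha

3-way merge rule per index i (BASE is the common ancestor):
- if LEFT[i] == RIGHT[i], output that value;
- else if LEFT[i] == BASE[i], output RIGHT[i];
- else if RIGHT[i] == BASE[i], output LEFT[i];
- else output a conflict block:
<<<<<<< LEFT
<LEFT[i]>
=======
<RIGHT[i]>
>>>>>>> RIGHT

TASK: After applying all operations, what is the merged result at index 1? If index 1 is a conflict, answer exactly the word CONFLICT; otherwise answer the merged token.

Answer: alpha

Derivation:
Final LEFT:  [echo, alpha, delta]
Final RIGHT: [echo, charlie, charlie]
i=0: L=echo R=echo -> agree -> echo
i=1: L=alpha, R=charlie=BASE -> take LEFT -> alpha
i=2: L=delta, R=charlie=BASE -> take LEFT -> delta
Index 1 -> alpha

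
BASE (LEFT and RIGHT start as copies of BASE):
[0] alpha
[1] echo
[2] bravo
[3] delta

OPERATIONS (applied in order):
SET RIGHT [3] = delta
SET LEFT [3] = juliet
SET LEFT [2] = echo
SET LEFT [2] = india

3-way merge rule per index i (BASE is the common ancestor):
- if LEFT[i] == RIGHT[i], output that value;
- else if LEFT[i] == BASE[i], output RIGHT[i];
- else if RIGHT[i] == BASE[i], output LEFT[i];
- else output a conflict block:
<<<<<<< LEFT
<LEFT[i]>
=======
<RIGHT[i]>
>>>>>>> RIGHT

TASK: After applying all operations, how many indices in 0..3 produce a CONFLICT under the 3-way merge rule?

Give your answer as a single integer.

Final LEFT:  [alpha, echo, india, juliet]
Final RIGHT: [alpha, echo, bravo, delta]
i=0: L=alpha R=alpha -> agree -> alpha
i=1: L=echo R=echo -> agree -> echo
i=2: L=india, R=bravo=BASE -> take LEFT -> india
i=3: L=juliet, R=delta=BASE -> take LEFT -> juliet
Conflict count: 0

Answer: 0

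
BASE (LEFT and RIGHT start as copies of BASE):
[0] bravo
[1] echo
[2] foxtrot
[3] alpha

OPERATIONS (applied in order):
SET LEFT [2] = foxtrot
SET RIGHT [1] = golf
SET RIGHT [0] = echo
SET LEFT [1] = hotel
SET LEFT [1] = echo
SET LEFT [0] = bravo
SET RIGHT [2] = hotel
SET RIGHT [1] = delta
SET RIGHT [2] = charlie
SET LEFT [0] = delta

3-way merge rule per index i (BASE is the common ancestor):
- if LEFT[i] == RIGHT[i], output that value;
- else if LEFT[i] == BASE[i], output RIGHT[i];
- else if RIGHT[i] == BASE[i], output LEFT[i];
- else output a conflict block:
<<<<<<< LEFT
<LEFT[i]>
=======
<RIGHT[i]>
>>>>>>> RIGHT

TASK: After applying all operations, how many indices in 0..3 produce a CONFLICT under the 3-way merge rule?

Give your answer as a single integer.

Final LEFT:  [delta, echo, foxtrot, alpha]
Final RIGHT: [echo, delta, charlie, alpha]
i=0: BASE=bravo L=delta R=echo all differ -> CONFLICT
i=1: L=echo=BASE, R=delta -> take RIGHT -> delta
i=2: L=foxtrot=BASE, R=charlie -> take RIGHT -> charlie
i=3: L=alpha R=alpha -> agree -> alpha
Conflict count: 1

Answer: 1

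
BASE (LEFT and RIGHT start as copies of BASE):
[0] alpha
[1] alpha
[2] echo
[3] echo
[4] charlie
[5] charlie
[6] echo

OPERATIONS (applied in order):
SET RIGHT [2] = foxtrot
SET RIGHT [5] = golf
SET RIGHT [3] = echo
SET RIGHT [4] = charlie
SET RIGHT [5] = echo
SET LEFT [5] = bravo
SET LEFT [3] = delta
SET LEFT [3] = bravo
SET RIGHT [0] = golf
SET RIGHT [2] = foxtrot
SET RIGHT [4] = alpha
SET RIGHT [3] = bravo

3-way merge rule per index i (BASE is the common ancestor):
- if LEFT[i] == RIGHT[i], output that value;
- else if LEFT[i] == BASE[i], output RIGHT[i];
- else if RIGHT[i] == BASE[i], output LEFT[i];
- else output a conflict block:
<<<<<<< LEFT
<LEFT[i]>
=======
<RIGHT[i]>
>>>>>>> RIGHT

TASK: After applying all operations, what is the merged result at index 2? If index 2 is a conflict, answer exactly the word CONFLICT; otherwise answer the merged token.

Answer: foxtrot

Derivation:
Final LEFT:  [alpha, alpha, echo, bravo, charlie, bravo, echo]
Final RIGHT: [golf, alpha, foxtrot, bravo, alpha, echo, echo]
i=0: L=alpha=BASE, R=golf -> take RIGHT -> golf
i=1: L=alpha R=alpha -> agree -> alpha
i=2: L=echo=BASE, R=foxtrot -> take RIGHT -> foxtrot
i=3: L=bravo R=bravo -> agree -> bravo
i=4: L=charlie=BASE, R=alpha -> take RIGHT -> alpha
i=5: BASE=charlie L=bravo R=echo all differ -> CONFLICT
i=6: L=echo R=echo -> agree -> echo
Index 2 -> foxtrot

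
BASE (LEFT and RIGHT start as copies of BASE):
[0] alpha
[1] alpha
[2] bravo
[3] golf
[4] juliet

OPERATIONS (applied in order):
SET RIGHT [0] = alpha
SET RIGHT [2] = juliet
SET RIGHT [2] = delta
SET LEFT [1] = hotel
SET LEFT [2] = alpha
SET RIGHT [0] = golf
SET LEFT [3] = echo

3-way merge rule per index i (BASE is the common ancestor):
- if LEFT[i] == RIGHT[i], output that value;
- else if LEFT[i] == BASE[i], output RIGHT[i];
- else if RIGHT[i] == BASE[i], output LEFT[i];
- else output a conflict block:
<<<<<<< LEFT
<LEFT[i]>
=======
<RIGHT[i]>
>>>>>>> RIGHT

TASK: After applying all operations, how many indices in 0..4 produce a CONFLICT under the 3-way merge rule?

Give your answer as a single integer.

Final LEFT:  [alpha, hotel, alpha, echo, juliet]
Final RIGHT: [golf, alpha, delta, golf, juliet]
i=0: L=alpha=BASE, R=golf -> take RIGHT -> golf
i=1: L=hotel, R=alpha=BASE -> take LEFT -> hotel
i=2: BASE=bravo L=alpha R=delta all differ -> CONFLICT
i=3: L=echo, R=golf=BASE -> take LEFT -> echo
i=4: L=juliet R=juliet -> agree -> juliet
Conflict count: 1

Answer: 1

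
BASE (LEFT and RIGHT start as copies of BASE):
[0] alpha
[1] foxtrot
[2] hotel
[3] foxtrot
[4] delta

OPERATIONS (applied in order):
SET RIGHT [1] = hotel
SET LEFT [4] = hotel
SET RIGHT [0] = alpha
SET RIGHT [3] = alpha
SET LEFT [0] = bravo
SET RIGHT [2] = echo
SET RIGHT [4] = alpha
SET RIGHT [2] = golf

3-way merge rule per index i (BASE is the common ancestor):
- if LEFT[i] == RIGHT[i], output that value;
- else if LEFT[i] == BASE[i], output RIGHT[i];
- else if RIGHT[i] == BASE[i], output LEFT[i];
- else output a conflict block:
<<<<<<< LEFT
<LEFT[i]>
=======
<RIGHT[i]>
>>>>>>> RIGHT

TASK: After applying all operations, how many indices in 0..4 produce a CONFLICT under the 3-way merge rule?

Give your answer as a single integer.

Answer: 1

Derivation:
Final LEFT:  [bravo, foxtrot, hotel, foxtrot, hotel]
Final RIGHT: [alpha, hotel, golf, alpha, alpha]
i=0: L=bravo, R=alpha=BASE -> take LEFT -> bravo
i=1: L=foxtrot=BASE, R=hotel -> take RIGHT -> hotel
i=2: L=hotel=BASE, R=golf -> take RIGHT -> golf
i=3: L=foxtrot=BASE, R=alpha -> take RIGHT -> alpha
i=4: BASE=delta L=hotel R=alpha all differ -> CONFLICT
Conflict count: 1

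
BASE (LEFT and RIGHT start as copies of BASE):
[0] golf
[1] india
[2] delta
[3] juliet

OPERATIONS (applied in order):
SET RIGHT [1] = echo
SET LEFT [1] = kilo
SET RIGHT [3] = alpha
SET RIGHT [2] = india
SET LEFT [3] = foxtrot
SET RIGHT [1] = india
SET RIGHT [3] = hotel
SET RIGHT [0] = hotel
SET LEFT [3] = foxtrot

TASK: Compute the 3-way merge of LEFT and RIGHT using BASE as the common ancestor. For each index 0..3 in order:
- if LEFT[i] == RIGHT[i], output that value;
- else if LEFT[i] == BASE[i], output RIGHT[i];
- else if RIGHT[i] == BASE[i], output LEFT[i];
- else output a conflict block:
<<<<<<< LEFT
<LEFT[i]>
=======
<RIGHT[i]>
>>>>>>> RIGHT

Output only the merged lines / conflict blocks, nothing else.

Final LEFT:  [golf, kilo, delta, foxtrot]
Final RIGHT: [hotel, india, india, hotel]
i=0: L=golf=BASE, R=hotel -> take RIGHT -> hotel
i=1: L=kilo, R=india=BASE -> take LEFT -> kilo
i=2: L=delta=BASE, R=india -> take RIGHT -> india
i=3: BASE=juliet L=foxtrot R=hotel all differ -> CONFLICT

Answer: hotel
kilo
india
<<<<<<< LEFT
foxtrot
=======
hotel
>>>>>>> RIGHT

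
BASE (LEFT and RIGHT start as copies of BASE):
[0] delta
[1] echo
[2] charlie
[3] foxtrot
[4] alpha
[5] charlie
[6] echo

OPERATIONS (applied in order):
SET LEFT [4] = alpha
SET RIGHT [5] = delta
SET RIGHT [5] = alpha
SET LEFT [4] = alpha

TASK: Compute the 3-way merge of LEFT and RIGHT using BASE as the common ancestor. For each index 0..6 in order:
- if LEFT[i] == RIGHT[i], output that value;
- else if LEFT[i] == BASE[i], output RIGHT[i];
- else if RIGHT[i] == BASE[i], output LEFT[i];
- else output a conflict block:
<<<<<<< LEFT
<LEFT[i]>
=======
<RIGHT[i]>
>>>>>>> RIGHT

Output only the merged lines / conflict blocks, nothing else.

Final LEFT:  [delta, echo, charlie, foxtrot, alpha, charlie, echo]
Final RIGHT: [delta, echo, charlie, foxtrot, alpha, alpha, echo]
i=0: L=delta R=delta -> agree -> delta
i=1: L=echo R=echo -> agree -> echo
i=2: L=charlie R=charlie -> agree -> charlie
i=3: L=foxtrot R=foxtrot -> agree -> foxtrot
i=4: L=alpha R=alpha -> agree -> alpha
i=5: L=charlie=BASE, R=alpha -> take RIGHT -> alpha
i=6: L=echo R=echo -> agree -> echo

Answer: delta
echo
charlie
foxtrot
alpha
alpha
echo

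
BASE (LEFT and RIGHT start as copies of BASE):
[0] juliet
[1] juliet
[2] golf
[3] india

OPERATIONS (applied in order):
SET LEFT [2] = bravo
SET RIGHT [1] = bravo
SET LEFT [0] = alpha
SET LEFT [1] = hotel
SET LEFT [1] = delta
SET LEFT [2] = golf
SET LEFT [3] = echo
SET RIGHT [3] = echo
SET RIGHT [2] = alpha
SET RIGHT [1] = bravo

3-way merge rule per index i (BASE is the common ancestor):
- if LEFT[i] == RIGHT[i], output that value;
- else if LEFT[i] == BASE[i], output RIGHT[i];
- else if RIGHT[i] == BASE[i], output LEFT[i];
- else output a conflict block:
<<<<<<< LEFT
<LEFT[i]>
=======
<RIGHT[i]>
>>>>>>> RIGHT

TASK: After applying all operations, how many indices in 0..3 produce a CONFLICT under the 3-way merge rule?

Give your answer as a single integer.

Final LEFT:  [alpha, delta, golf, echo]
Final RIGHT: [juliet, bravo, alpha, echo]
i=0: L=alpha, R=juliet=BASE -> take LEFT -> alpha
i=1: BASE=juliet L=delta R=bravo all differ -> CONFLICT
i=2: L=golf=BASE, R=alpha -> take RIGHT -> alpha
i=3: L=echo R=echo -> agree -> echo
Conflict count: 1

Answer: 1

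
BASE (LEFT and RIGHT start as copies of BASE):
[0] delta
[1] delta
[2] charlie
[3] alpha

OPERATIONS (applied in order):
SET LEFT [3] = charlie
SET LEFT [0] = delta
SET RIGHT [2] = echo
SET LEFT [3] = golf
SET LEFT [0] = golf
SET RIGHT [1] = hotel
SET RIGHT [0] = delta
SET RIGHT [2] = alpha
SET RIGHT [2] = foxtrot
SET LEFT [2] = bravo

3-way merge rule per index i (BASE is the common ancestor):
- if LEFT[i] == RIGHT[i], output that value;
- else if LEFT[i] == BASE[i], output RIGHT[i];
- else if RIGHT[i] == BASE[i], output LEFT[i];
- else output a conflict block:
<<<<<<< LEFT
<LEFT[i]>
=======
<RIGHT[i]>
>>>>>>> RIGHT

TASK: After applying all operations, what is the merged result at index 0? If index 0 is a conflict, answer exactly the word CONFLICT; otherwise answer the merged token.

Answer: golf

Derivation:
Final LEFT:  [golf, delta, bravo, golf]
Final RIGHT: [delta, hotel, foxtrot, alpha]
i=0: L=golf, R=delta=BASE -> take LEFT -> golf
i=1: L=delta=BASE, R=hotel -> take RIGHT -> hotel
i=2: BASE=charlie L=bravo R=foxtrot all differ -> CONFLICT
i=3: L=golf, R=alpha=BASE -> take LEFT -> golf
Index 0 -> golf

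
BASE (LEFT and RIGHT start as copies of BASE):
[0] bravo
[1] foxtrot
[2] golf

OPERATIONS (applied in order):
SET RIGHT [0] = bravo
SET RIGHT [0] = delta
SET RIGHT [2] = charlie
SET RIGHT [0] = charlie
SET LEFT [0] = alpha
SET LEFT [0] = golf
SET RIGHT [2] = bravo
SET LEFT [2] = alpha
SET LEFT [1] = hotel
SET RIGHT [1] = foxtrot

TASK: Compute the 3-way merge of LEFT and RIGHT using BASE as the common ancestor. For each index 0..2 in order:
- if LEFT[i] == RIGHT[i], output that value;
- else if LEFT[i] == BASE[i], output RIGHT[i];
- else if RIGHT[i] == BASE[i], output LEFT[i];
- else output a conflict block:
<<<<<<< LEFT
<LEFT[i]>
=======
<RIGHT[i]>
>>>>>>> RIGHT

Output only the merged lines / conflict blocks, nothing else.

Answer: <<<<<<< LEFT
golf
=======
charlie
>>>>>>> RIGHT
hotel
<<<<<<< LEFT
alpha
=======
bravo
>>>>>>> RIGHT

Derivation:
Final LEFT:  [golf, hotel, alpha]
Final RIGHT: [charlie, foxtrot, bravo]
i=0: BASE=bravo L=golf R=charlie all differ -> CONFLICT
i=1: L=hotel, R=foxtrot=BASE -> take LEFT -> hotel
i=2: BASE=golf L=alpha R=bravo all differ -> CONFLICT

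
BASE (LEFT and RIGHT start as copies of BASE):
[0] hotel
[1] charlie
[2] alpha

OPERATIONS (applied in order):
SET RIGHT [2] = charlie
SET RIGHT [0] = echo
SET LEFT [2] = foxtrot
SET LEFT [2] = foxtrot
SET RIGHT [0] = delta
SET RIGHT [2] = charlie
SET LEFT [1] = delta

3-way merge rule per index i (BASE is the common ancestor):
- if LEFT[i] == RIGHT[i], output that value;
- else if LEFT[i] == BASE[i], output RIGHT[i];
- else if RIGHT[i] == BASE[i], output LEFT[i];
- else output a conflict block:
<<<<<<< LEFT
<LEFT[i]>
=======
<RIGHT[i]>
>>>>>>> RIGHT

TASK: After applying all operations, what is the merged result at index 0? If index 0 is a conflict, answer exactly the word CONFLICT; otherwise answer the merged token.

Answer: delta

Derivation:
Final LEFT:  [hotel, delta, foxtrot]
Final RIGHT: [delta, charlie, charlie]
i=0: L=hotel=BASE, R=delta -> take RIGHT -> delta
i=1: L=delta, R=charlie=BASE -> take LEFT -> delta
i=2: BASE=alpha L=foxtrot R=charlie all differ -> CONFLICT
Index 0 -> delta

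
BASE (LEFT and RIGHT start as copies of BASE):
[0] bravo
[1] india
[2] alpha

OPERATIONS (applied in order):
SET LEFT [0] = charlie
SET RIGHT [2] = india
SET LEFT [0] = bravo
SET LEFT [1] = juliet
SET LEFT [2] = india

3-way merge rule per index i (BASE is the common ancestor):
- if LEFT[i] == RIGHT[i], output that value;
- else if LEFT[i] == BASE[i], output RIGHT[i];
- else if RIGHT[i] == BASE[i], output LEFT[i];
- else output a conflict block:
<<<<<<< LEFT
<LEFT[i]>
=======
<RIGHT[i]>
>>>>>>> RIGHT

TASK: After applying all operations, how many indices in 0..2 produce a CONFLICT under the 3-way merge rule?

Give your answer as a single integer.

Final LEFT:  [bravo, juliet, india]
Final RIGHT: [bravo, india, india]
i=0: L=bravo R=bravo -> agree -> bravo
i=1: L=juliet, R=india=BASE -> take LEFT -> juliet
i=2: L=india R=india -> agree -> india
Conflict count: 0

Answer: 0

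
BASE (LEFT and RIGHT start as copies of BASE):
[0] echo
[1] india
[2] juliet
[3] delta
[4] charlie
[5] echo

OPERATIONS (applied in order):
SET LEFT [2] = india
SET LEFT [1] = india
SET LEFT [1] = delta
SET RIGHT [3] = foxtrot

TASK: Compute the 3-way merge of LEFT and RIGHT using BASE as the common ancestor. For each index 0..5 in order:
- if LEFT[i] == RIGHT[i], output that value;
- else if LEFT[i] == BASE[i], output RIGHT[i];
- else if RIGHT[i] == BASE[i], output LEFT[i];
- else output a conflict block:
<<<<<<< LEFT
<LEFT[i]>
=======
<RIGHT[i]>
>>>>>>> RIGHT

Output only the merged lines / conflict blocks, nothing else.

Answer: echo
delta
india
foxtrot
charlie
echo

Derivation:
Final LEFT:  [echo, delta, india, delta, charlie, echo]
Final RIGHT: [echo, india, juliet, foxtrot, charlie, echo]
i=0: L=echo R=echo -> agree -> echo
i=1: L=delta, R=india=BASE -> take LEFT -> delta
i=2: L=india, R=juliet=BASE -> take LEFT -> india
i=3: L=delta=BASE, R=foxtrot -> take RIGHT -> foxtrot
i=4: L=charlie R=charlie -> agree -> charlie
i=5: L=echo R=echo -> agree -> echo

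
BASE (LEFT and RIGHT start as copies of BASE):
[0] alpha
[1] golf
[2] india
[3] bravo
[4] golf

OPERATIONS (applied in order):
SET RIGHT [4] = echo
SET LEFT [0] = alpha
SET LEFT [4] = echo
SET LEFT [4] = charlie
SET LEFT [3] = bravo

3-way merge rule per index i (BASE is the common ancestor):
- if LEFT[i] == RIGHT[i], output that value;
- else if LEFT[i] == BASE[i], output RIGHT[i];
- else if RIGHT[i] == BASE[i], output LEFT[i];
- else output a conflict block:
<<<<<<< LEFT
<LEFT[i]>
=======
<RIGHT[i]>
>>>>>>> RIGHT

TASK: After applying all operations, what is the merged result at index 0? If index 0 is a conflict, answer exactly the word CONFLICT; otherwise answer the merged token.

Final LEFT:  [alpha, golf, india, bravo, charlie]
Final RIGHT: [alpha, golf, india, bravo, echo]
i=0: L=alpha R=alpha -> agree -> alpha
i=1: L=golf R=golf -> agree -> golf
i=2: L=india R=india -> agree -> india
i=3: L=bravo R=bravo -> agree -> bravo
i=4: BASE=golf L=charlie R=echo all differ -> CONFLICT
Index 0 -> alpha

Answer: alpha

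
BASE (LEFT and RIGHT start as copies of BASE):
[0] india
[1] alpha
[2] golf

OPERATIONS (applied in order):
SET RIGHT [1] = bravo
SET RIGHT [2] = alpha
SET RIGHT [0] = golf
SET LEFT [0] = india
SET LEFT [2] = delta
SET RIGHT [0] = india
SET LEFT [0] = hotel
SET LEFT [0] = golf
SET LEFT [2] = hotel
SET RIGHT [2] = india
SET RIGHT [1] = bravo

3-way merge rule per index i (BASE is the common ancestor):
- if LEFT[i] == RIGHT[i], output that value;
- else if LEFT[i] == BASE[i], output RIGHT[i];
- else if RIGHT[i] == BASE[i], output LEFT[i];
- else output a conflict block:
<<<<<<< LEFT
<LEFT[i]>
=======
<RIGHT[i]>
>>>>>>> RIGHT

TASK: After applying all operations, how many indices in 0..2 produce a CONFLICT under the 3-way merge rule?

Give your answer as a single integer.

Final LEFT:  [golf, alpha, hotel]
Final RIGHT: [india, bravo, india]
i=0: L=golf, R=india=BASE -> take LEFT -> golf
i=1: L=alpha=BASE, R=bravo -> take RIGHT -> bravo
i=2: BASE=golf L=hotel R=india all differ -> CONFLICT
Conflict count: 1

Answer: 1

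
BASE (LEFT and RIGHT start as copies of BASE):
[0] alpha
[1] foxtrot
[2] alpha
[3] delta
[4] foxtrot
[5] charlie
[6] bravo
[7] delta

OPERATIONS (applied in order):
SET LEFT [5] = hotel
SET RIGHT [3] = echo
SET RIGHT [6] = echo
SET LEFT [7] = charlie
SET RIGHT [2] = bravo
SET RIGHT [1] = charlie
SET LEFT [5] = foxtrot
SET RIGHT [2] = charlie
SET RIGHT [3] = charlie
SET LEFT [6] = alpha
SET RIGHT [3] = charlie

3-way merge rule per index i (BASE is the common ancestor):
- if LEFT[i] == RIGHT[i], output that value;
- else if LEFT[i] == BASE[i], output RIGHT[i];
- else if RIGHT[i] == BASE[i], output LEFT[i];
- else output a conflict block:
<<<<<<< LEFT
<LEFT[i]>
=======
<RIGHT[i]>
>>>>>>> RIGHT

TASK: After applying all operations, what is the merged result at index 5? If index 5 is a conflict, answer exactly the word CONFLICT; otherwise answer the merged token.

Answer: foxtrot

Derivation:
Final LEFT:  [alpha, foxtrot, alpha, delta, foxtrot, foxtrot, alpha, charlie]
Final RIGHT: [alpha, charlie, charlie, charlie, foxtrot, charlie, echo, delta]
i=0: L=alpha R=alpha -> agree -> alpha
i=1: L=foxtrot=BASE, R=charlie -> take RIGHT -> charlie
i=2: L=alpha=BASE, R=charlie -> take RIGHT -> charlie
i=3: L=delta=BASE, R=charlie -> take RIGHT -> charlie
i=4: L=foxtrot R=foxtrot -> agree -> foxtrot
i=5: L=foxtrot, R=charlie=BASE -> take LEFT -> foxtrot
i=6: BASE=bravo L=alpha R=echo all differ -> CONFLICT
i=7: L=charlie, R=delta=BASE -> take LEFT -> charlie
Index 5 -> foxtrot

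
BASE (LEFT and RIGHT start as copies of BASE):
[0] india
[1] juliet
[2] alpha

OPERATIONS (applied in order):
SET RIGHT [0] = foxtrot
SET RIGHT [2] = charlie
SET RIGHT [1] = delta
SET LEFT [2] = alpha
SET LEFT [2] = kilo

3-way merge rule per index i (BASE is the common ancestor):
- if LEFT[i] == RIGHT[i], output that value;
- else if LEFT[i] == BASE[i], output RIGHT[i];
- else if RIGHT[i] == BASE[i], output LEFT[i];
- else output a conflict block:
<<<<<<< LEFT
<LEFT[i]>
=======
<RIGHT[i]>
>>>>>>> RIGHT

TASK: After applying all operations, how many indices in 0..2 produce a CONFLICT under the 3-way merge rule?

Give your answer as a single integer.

Answer: 1

Derivation:
Final LEFT:  [india, juliet, kilo]
Final RIGHT: [foxtrot, delta, charlie]
i=0: L=india=BASE, R=foxtrot -> take RIGHT -> foxtrot
i=1: L=juliet=BASE, R=delta -> take RIGHT -> delta
i=2: BASE=alpha L=kilo R=charlie all differ -> CONFLICT
Conflict count: 1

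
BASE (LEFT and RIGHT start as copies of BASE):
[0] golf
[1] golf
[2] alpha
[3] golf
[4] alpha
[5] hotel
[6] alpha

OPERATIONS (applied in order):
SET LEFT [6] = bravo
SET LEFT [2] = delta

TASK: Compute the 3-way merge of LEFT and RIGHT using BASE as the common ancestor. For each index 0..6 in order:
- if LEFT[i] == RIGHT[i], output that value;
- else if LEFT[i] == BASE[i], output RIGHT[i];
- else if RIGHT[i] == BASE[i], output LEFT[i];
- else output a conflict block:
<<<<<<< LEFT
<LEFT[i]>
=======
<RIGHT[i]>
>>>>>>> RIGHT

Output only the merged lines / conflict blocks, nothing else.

Final LEFT:  [golf, golf, delta, golf, alpha, hotel, bravo]
Final RIGHT: [golf, golf, alpha, golf, alpha, hotel, alpha]
i=0: L=golf R=golf -> agree -> golf
i=1: L=golf R=golf -> agree -> golf
i=2: L=delta, R=alpha=BASE -> take LEFT -> delta
i=3: L=golf R=golf -> agree -> golf
i=4: L=alpha R=alpha -> agree -> alpha
i=5: L=hotel R=hotel -> agree -> hotel
i=6: L=bravo, R=alpha=BASE -> take LEFT -> bravo

Answer: golf
golf
delta
golf
alpha
hotel
bravo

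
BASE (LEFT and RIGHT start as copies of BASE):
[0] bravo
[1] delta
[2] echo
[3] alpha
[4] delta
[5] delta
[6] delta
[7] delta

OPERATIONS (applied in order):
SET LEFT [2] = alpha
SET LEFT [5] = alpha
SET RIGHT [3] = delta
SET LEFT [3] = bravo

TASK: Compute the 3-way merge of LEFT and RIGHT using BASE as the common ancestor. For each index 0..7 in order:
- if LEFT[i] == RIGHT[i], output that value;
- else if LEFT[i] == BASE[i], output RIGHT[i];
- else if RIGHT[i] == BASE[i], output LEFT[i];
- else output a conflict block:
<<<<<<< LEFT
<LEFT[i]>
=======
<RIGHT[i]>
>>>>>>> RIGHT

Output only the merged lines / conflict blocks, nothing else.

Answer: bravo
delta
alpha
<<<<<<< LEFT
bravo
=======
delta
>>>>>>> RIGHT
delta
alpha
delta
delta

Derivation:
Final LEFT:  [bravo, delta, alpha, bravo, delta, alpha, delta, delta]
Final RIGHT: [bravo, delta, echo, delta, delta, delta, delta, delta]
i=0: L=bravo R=bravo -> agree -> bravo
i=1: L=delta R=delta -> agree -> delta
i=2: L=alpha, R=echo=BASE -> take LEFT -> alpha
i=3: BASE=alpha L=bravo R=delta all differ -> CONFLICT
i=4: L=delta R=delta -> agree -> delta
i=5: L=alpha, R=delta=BASE -> take LEFT -> alpha
i=6: L=delta R=delta -> agree -> delta
i=7: L=delta R=delta -> agree -> delta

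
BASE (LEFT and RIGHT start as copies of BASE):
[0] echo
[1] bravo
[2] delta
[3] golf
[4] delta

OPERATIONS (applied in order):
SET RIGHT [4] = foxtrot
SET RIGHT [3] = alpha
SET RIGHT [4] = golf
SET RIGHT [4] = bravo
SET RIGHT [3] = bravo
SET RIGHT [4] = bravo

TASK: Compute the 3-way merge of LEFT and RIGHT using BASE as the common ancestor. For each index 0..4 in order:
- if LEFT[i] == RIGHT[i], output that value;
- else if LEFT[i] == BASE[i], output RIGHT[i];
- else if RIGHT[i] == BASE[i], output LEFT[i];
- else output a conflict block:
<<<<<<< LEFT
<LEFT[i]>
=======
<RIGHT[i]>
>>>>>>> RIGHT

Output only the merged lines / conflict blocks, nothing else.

Answer: echo
bravo
delta
bravo
bravo

Derivation:
Final LEFT:  [echo, bravo, delta, golf, delta]
Final RIGHT: [echo, bravo, delta, bravo, bravo]
i=0: L=echo R=echo -> agree -> echo
i=1: L=bravo R=bravo -> agree -> bravo
i=2: L=delta R=delta -> agree -> delta
i=3: L=golf=BASE, R=bravo -> take RIGHT -> bravo
i=4: L=delta=BASE, R=bravo -> take RIGHT -> bravo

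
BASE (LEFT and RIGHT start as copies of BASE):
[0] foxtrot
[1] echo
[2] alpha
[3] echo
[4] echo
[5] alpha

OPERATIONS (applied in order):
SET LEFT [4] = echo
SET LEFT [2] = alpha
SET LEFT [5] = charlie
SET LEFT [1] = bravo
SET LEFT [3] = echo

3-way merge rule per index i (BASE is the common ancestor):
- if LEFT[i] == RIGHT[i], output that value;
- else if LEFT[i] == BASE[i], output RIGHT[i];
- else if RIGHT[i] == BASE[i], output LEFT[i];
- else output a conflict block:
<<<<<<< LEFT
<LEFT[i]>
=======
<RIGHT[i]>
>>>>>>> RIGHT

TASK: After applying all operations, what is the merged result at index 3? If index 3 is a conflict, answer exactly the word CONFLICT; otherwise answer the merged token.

Answer: echo

Derivation:
Final LEFT:  [foxtrot, bravo, alpha, echo, echo, charlie]
Final RIGHT: [foxtrot, echo, alpha, echo, echo, alpha]
i=0: L=foxtrot R=foxtrot -> agree -> foxtrot
i=1: L=bravo, R=echo=BASE -> take LEFT -> bravo
i=2: L=alpha R=alpha -> agree -> alpha
i=3: L=echo R=echo -> agree -> echo
i=4: L=echo R=echo -> agree -> echo
i=5: L=charlie, R=alpha=BASE -> take LEFT -> charlie
Index 3 -> echo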